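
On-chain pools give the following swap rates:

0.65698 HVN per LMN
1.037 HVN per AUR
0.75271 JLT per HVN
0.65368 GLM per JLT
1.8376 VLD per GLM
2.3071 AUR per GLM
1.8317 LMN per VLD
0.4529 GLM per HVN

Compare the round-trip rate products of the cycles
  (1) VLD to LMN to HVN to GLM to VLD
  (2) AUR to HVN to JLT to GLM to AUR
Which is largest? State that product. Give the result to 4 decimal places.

(1) 1.8317 × 0.65698 × 0.4529 × 1.8376 = 1.00152
(2) 1.037 × 0.75271 × 0.65368 × 2.3071 = 1.17717
Highest is cycle (2) at 1.1772 (>1, arbitrage).

1.1772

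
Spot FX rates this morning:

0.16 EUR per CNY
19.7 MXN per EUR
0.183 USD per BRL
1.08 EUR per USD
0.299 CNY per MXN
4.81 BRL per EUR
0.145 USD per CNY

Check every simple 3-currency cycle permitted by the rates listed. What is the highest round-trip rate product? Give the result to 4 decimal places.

0.9506

EUR→BRL→USD→EUR: 4.81 × 0.183 × 1.08 = 0.95065
CNY→EUR→MXN→CNY: 0.16 × 19.7 × 0.299 = 0.94245
Maximum is EUR→BRL→USD→EUR at 0.9506; no arbitrage — every cycle loses value.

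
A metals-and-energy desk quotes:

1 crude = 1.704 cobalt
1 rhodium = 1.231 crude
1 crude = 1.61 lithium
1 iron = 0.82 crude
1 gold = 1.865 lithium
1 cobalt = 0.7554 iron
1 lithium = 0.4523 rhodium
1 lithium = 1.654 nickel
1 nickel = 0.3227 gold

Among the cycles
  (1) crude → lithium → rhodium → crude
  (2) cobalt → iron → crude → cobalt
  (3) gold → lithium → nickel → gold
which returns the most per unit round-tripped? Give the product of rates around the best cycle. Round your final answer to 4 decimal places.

(1) 1.61 × 0.4523 × 1.231 = 0.89642
(2) 0.7554 × 0.82 × 1.704 = 1.05551
(3) 1.865 × 1.654 × 0.3227 = 0.99544
Highest is cycle (2) at 1.0555 (>1, arbitrage).

1.0555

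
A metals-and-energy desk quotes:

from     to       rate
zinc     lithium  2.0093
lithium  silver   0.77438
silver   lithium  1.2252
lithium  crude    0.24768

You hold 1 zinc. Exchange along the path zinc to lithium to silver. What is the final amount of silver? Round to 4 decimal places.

1.5560

1 zinc × 2.0093 = 2.0093 lithium
2.0093 lithium × 0.77438 = 1.555961734 silver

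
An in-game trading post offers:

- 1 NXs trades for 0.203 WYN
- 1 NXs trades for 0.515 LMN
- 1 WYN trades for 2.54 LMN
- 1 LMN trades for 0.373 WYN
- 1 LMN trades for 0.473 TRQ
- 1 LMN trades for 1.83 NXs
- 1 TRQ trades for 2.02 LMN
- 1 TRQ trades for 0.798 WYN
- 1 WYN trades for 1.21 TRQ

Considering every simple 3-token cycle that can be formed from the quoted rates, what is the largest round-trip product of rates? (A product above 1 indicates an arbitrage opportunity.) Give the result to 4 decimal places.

0.9587

WYN→LMN→TRQ→WYN: 2.54 × 0.473 × 0.798 = 0.95873
WYN→LMN→NXs→WYN: 2.54 × 1.83 × 0.203 = 0.94358
WYN→TRQ→LMN→WYN: 1.21 × 2.02 × 0.373 = 0.91169
Maximum is WYN→LMN→TRQ→WYN at 0.9587; no arbitrage — every cycle loses value.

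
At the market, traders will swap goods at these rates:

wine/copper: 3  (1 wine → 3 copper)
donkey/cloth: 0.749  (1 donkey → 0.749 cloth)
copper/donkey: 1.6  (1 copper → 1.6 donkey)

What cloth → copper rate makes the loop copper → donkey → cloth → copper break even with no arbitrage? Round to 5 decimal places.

0.83445

Known legs of the cycle: 1.6 × 0.749 = 1.1984
For no arbitrage the full-cycle product must be 1, so the missing rate is 1 / 1.1984 ≈ 0.8344459.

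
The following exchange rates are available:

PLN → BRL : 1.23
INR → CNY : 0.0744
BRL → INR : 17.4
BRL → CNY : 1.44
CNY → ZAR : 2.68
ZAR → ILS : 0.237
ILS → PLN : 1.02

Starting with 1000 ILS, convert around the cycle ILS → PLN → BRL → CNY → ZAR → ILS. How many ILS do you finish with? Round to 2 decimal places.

1000 ILS × 1.02 = 1020 PLN
1020 PLN × 1.23 = 1254.6 BRL
1254.6 BRL × 1.44 = 1806.624 CNY
1806.624 CNY × 2.68 = 4841.75232 ZAR
4841.75232 ZAR × 0.237 = 1147.49529984 ILS

1147.50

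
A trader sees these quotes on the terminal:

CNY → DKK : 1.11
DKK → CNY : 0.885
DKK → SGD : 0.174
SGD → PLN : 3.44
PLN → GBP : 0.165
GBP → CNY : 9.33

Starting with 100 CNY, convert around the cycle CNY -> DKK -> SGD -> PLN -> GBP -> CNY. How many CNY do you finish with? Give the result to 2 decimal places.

100 CNY × 1.11 = 111 DKK
111 DKK × 0.174 = 19.314 SGD
19.314 SGD × 3.44 = 66.44016 PLN
66.44016 PLN × 0.165 = 10.9626264 GBP
10.9626264 GBP × 9.33 = 102.281304312 CNY

102.28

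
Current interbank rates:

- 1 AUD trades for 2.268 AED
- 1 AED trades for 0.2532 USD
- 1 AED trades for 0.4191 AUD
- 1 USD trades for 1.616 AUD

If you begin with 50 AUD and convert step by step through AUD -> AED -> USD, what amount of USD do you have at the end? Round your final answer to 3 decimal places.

28.713

50 AUD × 2.268 = 113.4 AED
113.4 AED × 0.2532 = 28.71288 USD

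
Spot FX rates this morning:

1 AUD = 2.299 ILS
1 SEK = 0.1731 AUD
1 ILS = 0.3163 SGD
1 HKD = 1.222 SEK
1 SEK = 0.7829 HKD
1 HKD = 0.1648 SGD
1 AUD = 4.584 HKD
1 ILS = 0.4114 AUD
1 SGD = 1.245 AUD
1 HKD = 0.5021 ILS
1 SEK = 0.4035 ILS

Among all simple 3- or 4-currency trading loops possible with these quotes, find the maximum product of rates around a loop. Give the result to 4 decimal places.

0.9696

SEK→AUD→HKD→SEK: 0.1731 × 4.584 × 1.222 = 0.96965
ILS→AUD→HKD→ILS: 0.4114 × 4.584 × 0.5021 = 0.94689
SGD→AUD→HKD→SGD: 1.245 × 4.584 × 0.1648 = 0.94053
ILS→AUD→HKD→SEK→ILS: 0.4114 × 4.584 × 1.222 × 0.4035 = 0.92987
ILS→SGD→AUD→HKD→ILS: 0.3163 × 1.245 × 4.584 × 0.5021 = 0.90637
ILS→SGD→AUD→ILS: 0.3163 × 1.245 × 2.299 = 0.90533
Maximum is SEK→AUD→HKD→SEK at 0.9696; no arbitrage — every cycle loses value.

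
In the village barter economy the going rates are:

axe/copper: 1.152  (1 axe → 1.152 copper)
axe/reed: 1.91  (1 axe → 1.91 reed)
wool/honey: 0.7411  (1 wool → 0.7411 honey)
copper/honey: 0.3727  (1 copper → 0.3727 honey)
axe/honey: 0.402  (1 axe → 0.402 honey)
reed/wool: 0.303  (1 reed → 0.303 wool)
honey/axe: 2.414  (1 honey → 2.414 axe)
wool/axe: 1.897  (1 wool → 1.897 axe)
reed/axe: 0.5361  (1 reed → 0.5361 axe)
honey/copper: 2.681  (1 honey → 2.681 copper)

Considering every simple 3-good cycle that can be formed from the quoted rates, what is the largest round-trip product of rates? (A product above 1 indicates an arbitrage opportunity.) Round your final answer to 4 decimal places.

1.0979

wool→axe→reed→wool: 1.897 × 1.91 × 0.303 = 1.09785
copper→honey→axe→copper: 0.3727 × 2.414 × 1.152 = 1.03645
Maximum is wool→axe→reed→wool at 1.0979; arbitrage exists.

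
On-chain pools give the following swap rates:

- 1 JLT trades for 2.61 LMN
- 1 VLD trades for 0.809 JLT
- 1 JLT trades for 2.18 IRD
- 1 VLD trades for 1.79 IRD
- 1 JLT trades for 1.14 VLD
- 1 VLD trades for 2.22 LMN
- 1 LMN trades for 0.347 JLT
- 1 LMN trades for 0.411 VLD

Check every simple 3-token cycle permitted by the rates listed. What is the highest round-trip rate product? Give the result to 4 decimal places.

0.8782

JLT→VLD→LMN→JLT: 1.14 × 2.22 × 0.347 = 0.87819
JLT→LMN→VLD→JLT: 2.61 × 0.411 × 0.809 = 0.86782
Maximum is JLT→VLD→LMN→JLT at 0.8782; no arbitrage — every cycle loses value.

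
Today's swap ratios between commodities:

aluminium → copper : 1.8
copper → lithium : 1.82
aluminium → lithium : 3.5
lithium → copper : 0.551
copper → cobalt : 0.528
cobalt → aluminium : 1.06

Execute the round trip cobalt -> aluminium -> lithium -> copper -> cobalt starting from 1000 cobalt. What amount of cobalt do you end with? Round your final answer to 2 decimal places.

1079.34

1000 cobalt × 1.06 = 1060 aluminium
1060 aluminium × 3.5 = 3710 lithium
3710 lithium × 0.551 = 2044.21 copper
2044.21 copper × 0.528 = 1079.34288 cobalt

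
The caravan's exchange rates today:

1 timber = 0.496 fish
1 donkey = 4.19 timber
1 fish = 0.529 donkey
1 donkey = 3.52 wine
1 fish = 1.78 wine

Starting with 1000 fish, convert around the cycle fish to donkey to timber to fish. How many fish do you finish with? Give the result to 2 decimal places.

1000 fish × 0.529 = 529 donkey
529 donkey × 4.19 = 2216.51 timber
2216.51 timber × 0.496 = 1099.38896 fish

1099.39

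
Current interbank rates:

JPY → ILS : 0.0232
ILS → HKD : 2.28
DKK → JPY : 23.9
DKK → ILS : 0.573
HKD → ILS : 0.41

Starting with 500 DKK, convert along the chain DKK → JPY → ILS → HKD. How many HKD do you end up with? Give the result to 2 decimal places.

632.11

500 DKK × 23.9 = 11950 JPY
11950 JPY × 0.0232 = 277.24 ILS
277.24 ILS × 2.28 = 632.1072 HKD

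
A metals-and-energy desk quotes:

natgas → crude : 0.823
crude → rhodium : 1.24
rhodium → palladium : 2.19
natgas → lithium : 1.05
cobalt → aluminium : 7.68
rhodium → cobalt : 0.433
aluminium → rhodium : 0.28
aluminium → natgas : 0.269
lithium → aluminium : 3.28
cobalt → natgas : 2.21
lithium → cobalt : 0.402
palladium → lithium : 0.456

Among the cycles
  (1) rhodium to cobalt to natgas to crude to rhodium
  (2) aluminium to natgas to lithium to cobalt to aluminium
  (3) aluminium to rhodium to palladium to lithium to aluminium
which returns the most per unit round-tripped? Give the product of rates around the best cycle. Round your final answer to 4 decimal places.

(1) 0.433 × 2.21 × 0.823 × 1.24 = 0.97657
(2) 0.269 × 1.05 × 0.402 × 7.68 = 0.87202
(3) 0.28 × 2.19 × 0.456 × 3.28 = 0.91715
Highest is cycle (1) at 0.9766 (≤1, no arbitrage).

0.9766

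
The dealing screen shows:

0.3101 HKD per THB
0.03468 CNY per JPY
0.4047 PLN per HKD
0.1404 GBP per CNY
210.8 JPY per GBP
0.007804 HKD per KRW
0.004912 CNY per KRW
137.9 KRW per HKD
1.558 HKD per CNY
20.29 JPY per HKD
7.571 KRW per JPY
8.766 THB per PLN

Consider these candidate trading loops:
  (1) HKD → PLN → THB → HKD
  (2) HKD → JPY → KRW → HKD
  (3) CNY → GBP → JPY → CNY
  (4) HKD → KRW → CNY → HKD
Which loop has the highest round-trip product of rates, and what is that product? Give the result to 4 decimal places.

(1) 0.4047 × 8.766 × 0.3101 = 1.10011
(2) 20.29 × 7.571 × 0.007804 = 1.19882
(3) 0.1404 × 210.8 × 0.03468 = 1.02640
(4) 137.9 × 0.004912 × 1.558 = 1.05533
Highest is cycle (2) at 1.1988 (>1, arbitrage).

1.1988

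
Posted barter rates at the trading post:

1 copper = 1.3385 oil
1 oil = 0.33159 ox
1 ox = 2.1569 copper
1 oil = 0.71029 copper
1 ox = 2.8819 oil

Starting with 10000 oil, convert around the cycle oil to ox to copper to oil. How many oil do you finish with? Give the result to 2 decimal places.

10000 oil × 0.33159 = 3315.9 ox
3315.9 ox × 2.1569 = 7152.06471 copper
7152.06471 copper × 1.3385 = 9573.038614335 oil

9573.04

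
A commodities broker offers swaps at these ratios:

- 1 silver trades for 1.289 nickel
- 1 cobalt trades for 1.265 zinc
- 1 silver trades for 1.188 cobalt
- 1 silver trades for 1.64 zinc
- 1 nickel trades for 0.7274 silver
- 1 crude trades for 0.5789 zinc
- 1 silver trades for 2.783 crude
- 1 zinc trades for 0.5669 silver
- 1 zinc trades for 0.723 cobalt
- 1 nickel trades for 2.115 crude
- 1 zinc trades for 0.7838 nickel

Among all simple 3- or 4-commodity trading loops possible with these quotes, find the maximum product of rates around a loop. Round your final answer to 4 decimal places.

0.9597

nickel→crude→zinc→nickel: 2.115 × 0.5789 × 0.7838 = 0.95966
nickel→silver→zinc→nickel: 0.7274 × 1.64 × 0.7838 = 0.93502
nickel→silver→crude→zinc→nickel: 0.7274 × 2.783 × 0.5789 × 0.7838 = 0.91853
zinc→silver→crude→zinc: 0.5669 × 2.783 × 0.5789 = 0.91332
nickel→crude→zinc→silver→nickel: 2.115 × 0.5789 × 0.5669 × 1.289 = 0.89469
nickel→silver→cobalt→zinc→nickel: 0.7274 × 1.188 × 1.265 × 0.7838 = 0.85681
cobalt→zinc→silver→cobalt: 1.265 × 0.5669 × 1.188 = 0.85195
Maximum is nickel→crude→zinc→nickel at 0.9597; no arbitrage — every cycle loses value.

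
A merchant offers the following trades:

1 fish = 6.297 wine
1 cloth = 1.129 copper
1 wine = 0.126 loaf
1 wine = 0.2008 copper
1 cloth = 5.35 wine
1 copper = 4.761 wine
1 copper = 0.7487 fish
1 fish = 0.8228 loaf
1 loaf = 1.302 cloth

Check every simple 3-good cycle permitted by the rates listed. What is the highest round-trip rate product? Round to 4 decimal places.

wine→copper→fish→wine: 0.2008 × 0.7487 × 6.297 = 0.94668
wine→loaf→cloth→wine: 0.126 × 1.302 × 5.35 = 0.87768
Maximum is wine→copper→fish→wine at 0.9467; no arbitrage — every cycle loses value.

0.9467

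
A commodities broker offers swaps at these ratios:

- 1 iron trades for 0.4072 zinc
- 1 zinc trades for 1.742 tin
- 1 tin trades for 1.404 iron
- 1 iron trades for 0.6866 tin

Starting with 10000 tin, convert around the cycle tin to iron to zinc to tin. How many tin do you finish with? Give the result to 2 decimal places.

10000 tin × 1.404 = 14040 iron
14040 iron × 0.4072 = 5717.088 zinc
5717.088 zinc × 1.742 = 9959.167296 tin

9959.17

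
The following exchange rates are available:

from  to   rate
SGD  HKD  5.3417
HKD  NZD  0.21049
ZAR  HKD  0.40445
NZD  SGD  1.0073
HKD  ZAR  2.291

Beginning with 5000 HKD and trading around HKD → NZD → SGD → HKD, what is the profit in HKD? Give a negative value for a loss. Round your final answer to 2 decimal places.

662.91

5000 HKD × 0.21049 = 1052.45 NZD
1052.45 NZD × 1.0073 = 1060.132885 SGD
1060.132885 SGD × 5.3417 = 5662.9118318045 HKD
Net change: 5662.9118318045 − 5000 = 662.9118318045 HKD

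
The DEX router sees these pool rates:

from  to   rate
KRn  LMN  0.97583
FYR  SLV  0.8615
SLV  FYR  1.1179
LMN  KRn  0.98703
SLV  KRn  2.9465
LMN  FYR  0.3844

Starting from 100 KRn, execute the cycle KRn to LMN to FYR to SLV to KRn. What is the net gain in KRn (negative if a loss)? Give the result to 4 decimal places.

-4.7820

100 KRn × 0.97583 = 97.583 LMN
97.583 LMN × 0.3844 = 37.5109052 FYR
37.5109052 FYR × 0.8615 = 32.3156448298 SLV
32.3156448298 SLV × 2.9465 = 95.2180474910057 KRn
Net change: 95.2180474910057 − 100 = -4.7819525089943 KRn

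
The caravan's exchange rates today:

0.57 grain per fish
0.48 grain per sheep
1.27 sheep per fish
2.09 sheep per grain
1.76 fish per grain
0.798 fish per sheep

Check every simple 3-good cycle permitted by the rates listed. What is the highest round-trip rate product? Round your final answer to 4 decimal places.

1.0729

fish→sheep→grain→fish: 1.27 × 0.48 × 1.76 = 1.07290
fish→grain→sheep→fish: 0.57 × 2.09 × 0.798 = 0.95066
Maximum is fish→sheep→grain→fish at 1.0729; arbitrage exists.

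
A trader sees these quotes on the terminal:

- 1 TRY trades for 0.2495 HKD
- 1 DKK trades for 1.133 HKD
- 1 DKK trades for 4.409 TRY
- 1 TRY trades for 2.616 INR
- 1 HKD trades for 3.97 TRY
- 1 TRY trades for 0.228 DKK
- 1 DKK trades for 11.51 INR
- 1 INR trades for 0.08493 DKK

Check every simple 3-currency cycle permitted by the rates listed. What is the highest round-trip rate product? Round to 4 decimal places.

TRY→DKK→HKD→TRY: 0.228 × 1.133 × 3.97 = 1.02555
TRY→INR→DKK→TRY: 2.616 × 0.08493 × 4.409 = 0.97958
Maximum is TRY→DKK→HKD→TRY at 1.0255; arbitrage exists.

1.0255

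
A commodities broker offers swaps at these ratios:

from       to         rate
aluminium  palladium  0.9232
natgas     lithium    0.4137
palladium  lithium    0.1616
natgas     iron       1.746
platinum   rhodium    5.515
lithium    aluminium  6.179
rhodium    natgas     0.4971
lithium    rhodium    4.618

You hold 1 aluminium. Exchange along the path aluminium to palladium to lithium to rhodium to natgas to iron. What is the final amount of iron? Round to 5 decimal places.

0.59797

1 aluminium × 0.9232 = 0.9232 palladium
0.9232 palladium × 0.1616 = 0.14918912 lithium
0.14918912 lithium × 4.618 = 0.68895535616 rhodium
0.68895535616 rhodium × 0.4971 = 0.342479707547136 natgas
0.342479707547136 natgas × 1.746 = 0.597969569377299456 iron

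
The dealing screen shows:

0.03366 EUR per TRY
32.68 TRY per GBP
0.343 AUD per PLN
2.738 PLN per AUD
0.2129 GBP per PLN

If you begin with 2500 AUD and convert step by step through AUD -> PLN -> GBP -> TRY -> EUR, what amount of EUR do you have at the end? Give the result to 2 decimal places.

1603.04

2500 AUD × 2.738 = 6845 PLN
6845 PLN × 0.2129 = 1457.3005 GBP
1457.3005 GBP × 32.68 = 47624.58034 TRY
47624.58034 TRY × 0.03366 = 1603.0433742444 EUR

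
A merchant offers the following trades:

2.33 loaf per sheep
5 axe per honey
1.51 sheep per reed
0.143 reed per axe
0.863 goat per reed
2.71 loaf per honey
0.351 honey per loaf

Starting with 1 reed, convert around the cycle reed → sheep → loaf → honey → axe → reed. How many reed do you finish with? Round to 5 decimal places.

0.88297

1 reed × 1.51 = 1.51 sheep
1.51 sheep × 2.33 = 3.5183 loaf
3.5183 loaf × 0.351 = 1.2349233 honey
1.2349233 honey × 5 = 6.1746165 axe
6.1746165 axe × 0.143 = 0.8829701595 reed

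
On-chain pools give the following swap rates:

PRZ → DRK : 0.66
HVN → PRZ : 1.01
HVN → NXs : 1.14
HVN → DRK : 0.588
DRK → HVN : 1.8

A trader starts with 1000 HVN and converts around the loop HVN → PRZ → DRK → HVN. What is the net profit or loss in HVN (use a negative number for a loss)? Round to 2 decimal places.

199.88

1000 HVN × 1.01 = 1010 PRZ
1010 PRZ × 0.66 = 666.6 DRK
666.6 DRK × 1.8 = 1199.88 HVN
Net change: 1199.88 − 1000 = 199.88 HVN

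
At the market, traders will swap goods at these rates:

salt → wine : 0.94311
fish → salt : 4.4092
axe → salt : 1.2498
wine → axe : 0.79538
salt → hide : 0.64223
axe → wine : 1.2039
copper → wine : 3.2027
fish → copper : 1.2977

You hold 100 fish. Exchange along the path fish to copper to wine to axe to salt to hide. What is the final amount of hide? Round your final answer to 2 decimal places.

265.34

100 fish × 1.2977 = 129.77 copper
129.77 copper × 3.2027 = 415.614379 wine
415.614379 wine × 0.79538 = 330.57136476902 axe
330.57136476902 axe × 1.2498 = 413.148091688321196 salt
413.148091688321196 salt × 0.64223 = 265.33609892499052170708 hide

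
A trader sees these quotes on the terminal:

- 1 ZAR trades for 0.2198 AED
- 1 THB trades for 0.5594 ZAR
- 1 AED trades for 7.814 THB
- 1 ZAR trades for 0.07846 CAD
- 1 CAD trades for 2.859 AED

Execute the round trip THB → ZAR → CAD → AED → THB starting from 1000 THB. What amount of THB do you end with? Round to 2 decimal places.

1000 THB × 0.5594 = 559.4 ZAR
559.4 ZAR × 0.07846 = 43.890524 CAD
43.890524 CAD × 2.859 = 125.483008116 AED
125.483008116 AED × 7.814 = 980.524225418424 THB

980.52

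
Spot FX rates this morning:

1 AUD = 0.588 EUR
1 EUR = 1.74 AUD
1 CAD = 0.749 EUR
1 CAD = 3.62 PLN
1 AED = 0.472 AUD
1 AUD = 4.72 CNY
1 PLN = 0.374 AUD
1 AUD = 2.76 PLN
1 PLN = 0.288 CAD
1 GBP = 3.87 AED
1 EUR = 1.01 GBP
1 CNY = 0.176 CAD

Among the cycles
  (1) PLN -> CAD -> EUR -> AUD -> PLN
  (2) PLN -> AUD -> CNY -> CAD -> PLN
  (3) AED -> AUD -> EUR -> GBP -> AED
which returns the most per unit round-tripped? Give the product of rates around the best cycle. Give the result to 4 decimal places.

(1) 0.288 × 0.749 × 1.74 × 2.76 = 1.03594
(2) 0.374 × 4.72 × 0.176 × 3.62 = 1.12470
(3) 0.472 × 0.588 × 1.01 × 3.87 = 1.08480
Highest is cycle (2) at 1.1247 (>1, arbitrage).

1.1247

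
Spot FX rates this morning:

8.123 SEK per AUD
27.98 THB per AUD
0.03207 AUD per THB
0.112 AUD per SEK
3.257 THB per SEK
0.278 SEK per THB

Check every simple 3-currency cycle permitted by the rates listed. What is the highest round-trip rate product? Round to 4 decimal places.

0.8712

THB→SEK→AUD→THB: 0.278 × 0.112 × 27.98 = 0.87119
THB→AUD→SEK→THB: 0.03207 × 8.123 × 3.257 = 0.84846
Maximum is THB→SEK→AUD→THB at 0.8712; no arbitrage — every cycle loses value.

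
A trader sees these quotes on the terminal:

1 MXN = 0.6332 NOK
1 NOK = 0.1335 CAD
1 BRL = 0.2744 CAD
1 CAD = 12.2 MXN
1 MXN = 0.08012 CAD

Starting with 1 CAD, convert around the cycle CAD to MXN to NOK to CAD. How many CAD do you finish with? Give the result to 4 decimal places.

1.0313

1 CAD × 12.2 = 12.2 MXN
12.2 MXN × 0.6332 = 7.72504 NOK
7.72504 NOK × 0.1335 = 1.03129284 CAD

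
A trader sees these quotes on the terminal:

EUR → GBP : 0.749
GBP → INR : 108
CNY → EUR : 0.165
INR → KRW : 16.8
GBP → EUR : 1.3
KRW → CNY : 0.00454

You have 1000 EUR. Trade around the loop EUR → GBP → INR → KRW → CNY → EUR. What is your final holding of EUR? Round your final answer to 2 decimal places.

1018.02

1000 EUR × 0.749 = 749 GBP
749 GBP × 108 = 80892 INR
80892 INR × 16.8 = 1358985.6 KRW
1358985.6 KRW × 0.00454 = 6169.794624 CNY
6169.794624 CNY × 0.165 = 1018.01611296 EUR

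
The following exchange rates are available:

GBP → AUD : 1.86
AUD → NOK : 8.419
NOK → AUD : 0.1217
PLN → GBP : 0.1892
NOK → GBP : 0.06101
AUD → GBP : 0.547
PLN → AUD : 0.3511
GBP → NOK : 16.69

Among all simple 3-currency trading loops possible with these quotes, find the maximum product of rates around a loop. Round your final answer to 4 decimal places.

GBP→NOK→AUD→GBP: 16.69 × 0.1217 × 0.547 = 1.11105
GBP→AUD→NOK→GBP: 1.86 × 8.419 × 0.06101 = 0.95538
Maximum is GBP→NOK→AUD→GBP at 1.1111; arbitrage exists.

1.1111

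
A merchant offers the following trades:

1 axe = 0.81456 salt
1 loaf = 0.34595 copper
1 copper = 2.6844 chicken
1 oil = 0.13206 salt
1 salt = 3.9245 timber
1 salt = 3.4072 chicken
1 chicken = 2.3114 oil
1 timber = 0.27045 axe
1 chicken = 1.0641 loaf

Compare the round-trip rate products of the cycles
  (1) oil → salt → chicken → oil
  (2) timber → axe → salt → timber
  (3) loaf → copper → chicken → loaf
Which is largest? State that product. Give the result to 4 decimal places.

(1) 0.13206 × 3.4072 × 2.3114 = 1.04003
(2) 0.27045 × 0.81456 × 3.9245 = 0.86456
(3) 0.34595 × 2.6844 × 1.0641 = 0.98820
Highest is cycle (1) at 1.0400 (>1, arbitrage).

1.0400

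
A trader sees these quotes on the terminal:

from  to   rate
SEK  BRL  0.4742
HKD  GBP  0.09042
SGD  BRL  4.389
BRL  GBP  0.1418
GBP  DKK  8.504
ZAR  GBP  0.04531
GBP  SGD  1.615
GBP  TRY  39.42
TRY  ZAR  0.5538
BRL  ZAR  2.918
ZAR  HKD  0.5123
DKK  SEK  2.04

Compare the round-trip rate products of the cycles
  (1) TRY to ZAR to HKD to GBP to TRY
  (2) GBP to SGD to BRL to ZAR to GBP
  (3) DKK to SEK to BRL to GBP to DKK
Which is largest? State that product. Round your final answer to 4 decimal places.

(1) 0.5538 × 0.5123 × 0.09042 × 39.42 = 1.01125
(2) 1.615 × 4.389 × 2.918 × 0.04531 = 0.93717
(3) 2.04 × 0.4742 × 0.1418 × 8.504 = 1.16652
Highest is cycle (3) at 1.1665 (>1, arbitrage).

1.1665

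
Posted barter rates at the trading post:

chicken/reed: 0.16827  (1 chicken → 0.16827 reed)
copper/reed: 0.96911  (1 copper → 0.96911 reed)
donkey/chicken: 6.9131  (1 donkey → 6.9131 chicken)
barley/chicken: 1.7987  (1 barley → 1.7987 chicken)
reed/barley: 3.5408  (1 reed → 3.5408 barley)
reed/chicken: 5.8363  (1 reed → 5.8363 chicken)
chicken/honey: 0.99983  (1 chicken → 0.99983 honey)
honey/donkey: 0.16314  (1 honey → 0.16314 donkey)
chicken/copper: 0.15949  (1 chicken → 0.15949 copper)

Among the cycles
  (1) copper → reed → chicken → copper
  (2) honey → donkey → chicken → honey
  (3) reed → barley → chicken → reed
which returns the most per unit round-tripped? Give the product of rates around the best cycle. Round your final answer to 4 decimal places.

(1) 0.96911 × 5.8363 × 0.15949 = 0.90208
(2) 0.16314 × 6.9131 × 0.99983 = 1.12761
(3) 3.5408 × 1.7987 × 0.16827 = 1.07168
Highest is cycle (2) at 1.1276 (>1, arbitrage).

1.1276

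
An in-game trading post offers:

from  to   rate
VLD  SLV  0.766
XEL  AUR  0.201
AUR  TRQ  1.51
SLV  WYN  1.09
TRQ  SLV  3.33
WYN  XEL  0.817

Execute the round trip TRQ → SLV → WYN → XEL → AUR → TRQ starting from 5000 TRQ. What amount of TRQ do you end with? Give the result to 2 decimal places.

4500.24

5000 TRQ × 3.33 = 16650 SLV
16650 SLV × 1.09 = 18148.5 WYN
18148.5 WYN × 0.817 = 14827.3245 XEL
14827.3245 XEL × 0.201 = 2980.2922245 AUR
2980.2922245 AUR × 1.51 = 4500.241258995 TRQ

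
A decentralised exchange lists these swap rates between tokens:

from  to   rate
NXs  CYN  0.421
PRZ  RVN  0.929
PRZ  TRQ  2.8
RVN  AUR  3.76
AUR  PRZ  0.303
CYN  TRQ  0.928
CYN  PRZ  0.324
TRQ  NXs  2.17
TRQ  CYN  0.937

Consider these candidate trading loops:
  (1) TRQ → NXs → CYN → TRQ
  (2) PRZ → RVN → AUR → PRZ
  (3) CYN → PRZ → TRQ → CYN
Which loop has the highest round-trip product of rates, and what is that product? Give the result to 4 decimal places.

1.0584

(1) 2.17 × 0.421 × 0.928 = 0.84779
(2) 0.929 × 3.76 × 0.303 = 1.05839
(3) 0.324 × 2.8 × 0.937 = 0.85005
Highest is cycle (2) at 1.0584 (>1, arbitrage).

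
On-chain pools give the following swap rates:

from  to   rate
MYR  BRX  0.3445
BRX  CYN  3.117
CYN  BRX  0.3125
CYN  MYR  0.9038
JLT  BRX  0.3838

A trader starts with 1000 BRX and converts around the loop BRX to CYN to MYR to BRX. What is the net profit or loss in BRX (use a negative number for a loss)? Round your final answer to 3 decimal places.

-29.494

1000 BRX × 3.117 = 3117 CYN
3117 CYN × 0.9038 = 2817.1446 MYR
2817.1446 MYR × 0.3445 = 970.5063147 BRX
Net change: 970.5063147 − 1000 = -29.4936853 BRX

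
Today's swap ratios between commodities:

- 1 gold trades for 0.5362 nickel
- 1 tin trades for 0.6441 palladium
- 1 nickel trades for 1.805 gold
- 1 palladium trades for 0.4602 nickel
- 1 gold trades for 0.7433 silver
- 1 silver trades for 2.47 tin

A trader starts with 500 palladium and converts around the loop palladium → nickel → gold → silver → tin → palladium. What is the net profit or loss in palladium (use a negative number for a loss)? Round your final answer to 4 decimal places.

500 palladium × 0.4602 = 230.1 nickel
230.1 nickel × 1.805 = 415.3305 gold
415.3305 gold × 0.7433 = 308.71516065 silver
308.71516065 silver × 2.47 = 762.5264468055 tin
762.5264468055 tin × 0.6441 = 491.14328438742255 palladium
Net change: 491.14328438742255 − 500 = -8.85671561257745 palladium

-8.8567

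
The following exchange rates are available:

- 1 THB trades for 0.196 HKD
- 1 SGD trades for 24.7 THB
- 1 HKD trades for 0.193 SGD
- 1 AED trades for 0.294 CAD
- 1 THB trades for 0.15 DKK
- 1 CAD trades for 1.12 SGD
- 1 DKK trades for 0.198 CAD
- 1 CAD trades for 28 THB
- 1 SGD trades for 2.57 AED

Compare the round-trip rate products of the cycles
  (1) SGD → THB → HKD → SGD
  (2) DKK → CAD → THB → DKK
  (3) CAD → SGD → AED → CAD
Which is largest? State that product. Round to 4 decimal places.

(1) 24.7 × 0.196 × 0.193 = 0.93435
(2) 0.198 × 28 × 0.15 = 0.83160
(3) 1.12 × 2.57 × 0.294 = 0.84625
Highest is cycle (1) at 0.9344 (≤1, no arbitrage).

0.9344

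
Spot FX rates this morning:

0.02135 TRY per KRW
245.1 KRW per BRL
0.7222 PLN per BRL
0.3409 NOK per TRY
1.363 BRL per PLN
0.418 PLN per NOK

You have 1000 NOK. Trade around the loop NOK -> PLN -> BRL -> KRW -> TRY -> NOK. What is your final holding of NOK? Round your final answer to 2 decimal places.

1000 NOK × 0.418 = 418 PLN
418 PLN × 1.363 = 569.734 BRL
569.734 BRL × 245.1 = 139641.8034 KRW
139641.8034 KRW × 0.02135 = 2981.35250259 TRY
2981.35250259 TRY × 0.3409 = 1016.343068132931 NOK

1016.34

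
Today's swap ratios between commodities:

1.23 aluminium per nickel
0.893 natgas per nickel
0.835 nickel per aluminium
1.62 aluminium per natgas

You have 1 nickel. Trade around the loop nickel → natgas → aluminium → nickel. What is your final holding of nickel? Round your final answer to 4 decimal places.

1.2080

1 nickel × 0.893 = 0.893 natgas
0.893 natgas × 1.62 = 1.44666 aluminium
1.44666 aluminium × 0.835 = 1.2079611 nickel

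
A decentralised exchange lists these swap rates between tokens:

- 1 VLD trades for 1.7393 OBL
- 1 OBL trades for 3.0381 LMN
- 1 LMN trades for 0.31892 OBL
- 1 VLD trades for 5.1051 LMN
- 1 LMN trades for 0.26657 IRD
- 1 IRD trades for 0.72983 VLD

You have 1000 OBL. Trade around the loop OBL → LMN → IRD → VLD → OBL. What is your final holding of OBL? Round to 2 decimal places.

1000 OBL × 3.0381 = 3038.1 LMN
3038.1 LMN × 0.26657 = 809.866317 IRD
809.866317 IRD × 0.72983 = 591.06473413611 VLD
591.06473413611 VLD × 1.7393 = 1028.038892082936123 OBL

1028.04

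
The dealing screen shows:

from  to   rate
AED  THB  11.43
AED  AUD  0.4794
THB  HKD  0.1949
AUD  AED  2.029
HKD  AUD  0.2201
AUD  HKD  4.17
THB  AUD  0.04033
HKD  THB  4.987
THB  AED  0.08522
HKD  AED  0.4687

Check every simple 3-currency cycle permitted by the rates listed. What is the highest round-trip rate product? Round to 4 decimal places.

THB→HKD→AED→THB: 0.1949 × 0.4687 × 11.43 = 1.04413
AUD→HKD→AED→AUD: 4.17 × 0.4687 × 0.4794 = 0.93698
AUD→AED→THB→AUD: 2.029 × 11.43 × 0.04033 = 0.93531
AUD→HKD→THB→AUD: 4.17 × 4.987 × 0.04033 = 0.83869
Maximum is THB→HKD→AED→THB at 1.0441; arbitrage exists.

1.0441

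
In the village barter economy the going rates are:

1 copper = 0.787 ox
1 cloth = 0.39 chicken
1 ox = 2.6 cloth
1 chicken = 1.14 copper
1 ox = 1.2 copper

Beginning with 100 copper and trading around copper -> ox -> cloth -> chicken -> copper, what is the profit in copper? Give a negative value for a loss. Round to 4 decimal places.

-9.0259

100 copper × 0.787 = 78.7 ox
78.7 ox × 2.6 = 204.62 cloth
204.62 cloth × 0.39 = 79.8018 chicken
79.8018 chicken × 1.14 = 90.974052 copper
Net change: 90.974052 − 100 = -9.025948 copper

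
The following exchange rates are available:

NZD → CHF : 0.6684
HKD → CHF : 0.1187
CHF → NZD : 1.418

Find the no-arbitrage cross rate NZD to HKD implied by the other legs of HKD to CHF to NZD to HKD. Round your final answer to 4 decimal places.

Known legs of the cycle: 0.1187 × 1.418 = 0.1683166
For no arbitrage the full-cycle product must be 1, so the missing rate is 1 / 0.1683166 ≈ 5.941185.

5.9412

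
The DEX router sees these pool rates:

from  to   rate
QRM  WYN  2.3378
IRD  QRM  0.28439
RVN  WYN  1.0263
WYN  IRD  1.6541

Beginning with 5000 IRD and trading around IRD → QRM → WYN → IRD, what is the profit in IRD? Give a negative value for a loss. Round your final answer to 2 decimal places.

498.62

5000 IRD × 0.28439 = 1421.95 QRM
1421.95 QRM × 2.3378 = 3324.23471 WYN
3324.23471 WYN × 1.6541 = 5498.616633811 IRD
Net change: 5498.616633811 − 5000 = 498.616633811 IRD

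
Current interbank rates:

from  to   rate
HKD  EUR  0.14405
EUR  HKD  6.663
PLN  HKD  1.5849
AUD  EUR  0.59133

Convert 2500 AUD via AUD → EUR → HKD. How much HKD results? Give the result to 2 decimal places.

2500 AUD × 0.59133 = 1478.325 EUR
1478.325 EUR × 6.663 = 9850.079475 HKD

9850.08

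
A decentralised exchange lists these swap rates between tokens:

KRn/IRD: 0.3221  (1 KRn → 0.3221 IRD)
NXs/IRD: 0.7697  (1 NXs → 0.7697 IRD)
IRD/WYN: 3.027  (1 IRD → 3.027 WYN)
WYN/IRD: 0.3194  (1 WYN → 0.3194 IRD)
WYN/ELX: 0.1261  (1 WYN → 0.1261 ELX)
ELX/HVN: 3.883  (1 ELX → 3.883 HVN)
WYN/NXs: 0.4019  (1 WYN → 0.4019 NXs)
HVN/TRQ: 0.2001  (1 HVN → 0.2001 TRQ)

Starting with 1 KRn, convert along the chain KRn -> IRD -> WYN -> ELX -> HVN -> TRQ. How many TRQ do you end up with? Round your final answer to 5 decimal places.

1 KRn × 0.3221 = 0.3221 IRD
0.3221 IRD × 3.027 = 0.9749967 WYN
0.9749967 WYN × 0.1261 = 0.12294708387 ELX
0.12294708387 ELX × 3.883 = 0.47740352666721 HVN
0.47740352666721 HVN × 0.2001 = 0.095528445686108721 TRQ

0.09553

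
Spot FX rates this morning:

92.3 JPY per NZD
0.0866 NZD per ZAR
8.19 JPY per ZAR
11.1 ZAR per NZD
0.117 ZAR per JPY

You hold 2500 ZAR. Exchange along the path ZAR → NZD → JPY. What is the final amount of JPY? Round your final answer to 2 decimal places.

19982.95

2500 ZAR × 0.0866 = 216.5 NZD
216.5 NZD × 92.3 = 19982.95 JPY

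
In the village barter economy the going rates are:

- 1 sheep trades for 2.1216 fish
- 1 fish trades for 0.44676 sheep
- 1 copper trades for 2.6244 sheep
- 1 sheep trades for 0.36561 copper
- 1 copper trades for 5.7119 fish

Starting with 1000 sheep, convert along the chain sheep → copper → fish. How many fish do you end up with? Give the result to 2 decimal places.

2088.33

1000 sheep × 0.36561 = 365.61 copper
365.61 copper × 5.7119 = 2088.327759 fish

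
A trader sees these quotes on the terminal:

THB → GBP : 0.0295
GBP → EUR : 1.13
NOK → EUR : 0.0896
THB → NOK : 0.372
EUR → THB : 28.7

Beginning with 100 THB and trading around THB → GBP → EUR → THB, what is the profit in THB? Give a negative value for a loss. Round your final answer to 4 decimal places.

-4.3286

100 THB × 0.0295 = 2.95 GBP
2.95 GBP × 1.13 = 3.3335 EUR
3.3335 EUR × 28.7 = 95.67145 THB
Net change: 95.67145 − 100 = -4.32855 THB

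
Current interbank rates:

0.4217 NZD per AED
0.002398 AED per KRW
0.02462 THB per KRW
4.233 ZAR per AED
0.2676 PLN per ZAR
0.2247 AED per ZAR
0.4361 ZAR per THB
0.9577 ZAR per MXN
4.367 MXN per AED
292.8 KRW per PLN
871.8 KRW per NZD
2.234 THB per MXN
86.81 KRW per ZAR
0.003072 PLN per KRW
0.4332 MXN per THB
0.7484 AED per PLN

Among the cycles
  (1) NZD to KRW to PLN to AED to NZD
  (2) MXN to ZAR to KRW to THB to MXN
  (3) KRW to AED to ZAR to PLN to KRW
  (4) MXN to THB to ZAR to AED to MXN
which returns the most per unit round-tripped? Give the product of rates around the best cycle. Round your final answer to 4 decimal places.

0.9560

(1) 871.8 × 0.003072 × 0.7484 × 0.4217 = 0.84523
(2) 0.9577 × 86.81 × 0.02462 × 0.4332 = 0.88670
(3) 0.002398 × 4.233 × 0.2676 × 292.8 = 0.79534
(4) 2.234 × 0.4361 × 0.2247 × 4.367 = 0.95599
Highest is cycle (4) at 0.9560 (≤1, no arbitrage).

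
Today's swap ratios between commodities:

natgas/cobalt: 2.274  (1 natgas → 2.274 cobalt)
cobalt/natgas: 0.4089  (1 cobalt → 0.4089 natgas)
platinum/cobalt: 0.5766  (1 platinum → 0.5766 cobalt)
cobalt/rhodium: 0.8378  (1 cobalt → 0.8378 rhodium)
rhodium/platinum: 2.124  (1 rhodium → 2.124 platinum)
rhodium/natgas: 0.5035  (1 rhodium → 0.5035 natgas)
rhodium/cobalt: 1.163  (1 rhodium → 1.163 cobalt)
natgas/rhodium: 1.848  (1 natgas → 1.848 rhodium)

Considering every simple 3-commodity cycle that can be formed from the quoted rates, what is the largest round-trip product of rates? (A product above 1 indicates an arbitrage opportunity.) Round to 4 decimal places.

1.0261

platinum→cobalt→rhodium→platinum: 0.5766 × 0.8378 × 2.124 = 1.02605
natgas→cobalt→rhodium→natgas: 2.274 × 0.8378 × 0.5035 = 0.95925
natgas→rhodium→cobalt→natgas: 1.848 × 1.163 × 0.4089 = 0.87882
Maximum is platinum→cobalt→rhodium→platinum at 1.0261; arbitrage exists.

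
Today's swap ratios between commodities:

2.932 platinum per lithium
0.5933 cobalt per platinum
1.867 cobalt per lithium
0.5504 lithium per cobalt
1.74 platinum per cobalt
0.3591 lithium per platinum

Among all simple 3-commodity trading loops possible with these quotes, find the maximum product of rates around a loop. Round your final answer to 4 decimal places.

1.1666

lithium→cobalt→platinum→lithium: 1.867 × 1.74 × 0.3591 = 1.16657
lithium→platinum→cobalt→lithium: 2.932 × 0.5933 × 0.5504 = 0.95745
Maximum is lithium→cobalt→platinum→lithium at 1.1666; arbitrage exists.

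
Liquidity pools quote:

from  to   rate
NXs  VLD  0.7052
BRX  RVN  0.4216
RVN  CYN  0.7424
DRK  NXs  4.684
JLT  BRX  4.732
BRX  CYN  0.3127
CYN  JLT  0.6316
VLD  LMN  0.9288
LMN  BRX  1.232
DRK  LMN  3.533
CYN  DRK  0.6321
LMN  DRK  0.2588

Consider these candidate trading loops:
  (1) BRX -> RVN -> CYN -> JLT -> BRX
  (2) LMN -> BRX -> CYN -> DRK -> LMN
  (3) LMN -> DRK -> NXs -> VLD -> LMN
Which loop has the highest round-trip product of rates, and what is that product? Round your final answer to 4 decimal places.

0.9355

(1) 0.4216 × 0.7424 × 0.6316 × 4.732 = 0.93546
(2) 1.232 × 0.3127 × 0.6321 × 3.533 = 0.86034
(3) 0.2588 × 4.684 × 0.7052 × 0.9288 = 0.79399
Highest is cycle (1) at 0.9355 (≤1, no arbitrage).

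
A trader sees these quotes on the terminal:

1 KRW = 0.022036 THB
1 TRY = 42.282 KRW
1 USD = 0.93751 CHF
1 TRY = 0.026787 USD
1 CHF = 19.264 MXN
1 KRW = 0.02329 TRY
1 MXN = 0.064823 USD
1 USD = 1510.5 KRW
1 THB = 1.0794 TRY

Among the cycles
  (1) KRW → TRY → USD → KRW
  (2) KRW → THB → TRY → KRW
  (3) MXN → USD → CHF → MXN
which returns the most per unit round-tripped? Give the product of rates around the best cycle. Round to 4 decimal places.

(1) 0.02329 × 0.026787 × 1510.5 = 0.94235
(2) 0.022036 × 1.0794 × 42.282 = 1.00571
(3) 0.064823 × 0.93751 × 19.264 = 1.17072
Highest is cycle (3) at 1.1707 (>1, arbitrage).

1.1707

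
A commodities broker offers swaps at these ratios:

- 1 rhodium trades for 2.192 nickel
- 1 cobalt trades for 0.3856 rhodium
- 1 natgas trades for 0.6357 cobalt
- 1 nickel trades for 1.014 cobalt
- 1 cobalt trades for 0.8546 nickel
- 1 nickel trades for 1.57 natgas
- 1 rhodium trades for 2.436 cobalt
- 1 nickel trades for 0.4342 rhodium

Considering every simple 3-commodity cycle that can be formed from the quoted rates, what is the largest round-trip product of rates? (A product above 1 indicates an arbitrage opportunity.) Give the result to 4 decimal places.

0.9039

rhodium→cobalt→nickel→rhodium: 2.436 × 0.8546 × 0.4342 = 0.90392
rhodium→nickel→cobalt→rhodium: 2.192 × 1.014 × 0.3856 = 0.85707
cobalt→nickel→natgas→cobalt: 0.8546 × 1.57 × 0.6357 = 0.85293
Maximum is rhodium→cobalt→nickel→rhodium at 0.9039; no arbitrage — every cycle loses value.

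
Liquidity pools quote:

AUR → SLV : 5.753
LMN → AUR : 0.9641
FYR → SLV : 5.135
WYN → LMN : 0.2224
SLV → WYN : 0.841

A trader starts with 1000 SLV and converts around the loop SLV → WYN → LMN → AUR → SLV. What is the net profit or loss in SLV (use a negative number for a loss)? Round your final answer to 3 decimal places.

1000 SLV × 0.841 = 841 WYN
841 WYN × 0.2224 = 187.0384 LMN
187.0384 LMN × 0.9641 = 180.32372144 AUR
180.32372144 AUR × 5.753 = 1037.40236944432 SLV
Net change: 1037.40236944432 − 1000 = 37.40236944432 SLV

37.402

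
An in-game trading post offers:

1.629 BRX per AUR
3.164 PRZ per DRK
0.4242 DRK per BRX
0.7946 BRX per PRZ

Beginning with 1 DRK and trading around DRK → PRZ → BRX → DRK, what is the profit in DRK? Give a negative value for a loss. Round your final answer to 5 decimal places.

1 DRK × 3.164 = 3.164 PRZ
3.164 PRZ × 0.7946 = 2.5141144 BRX
2.5141144 BRX × 0.4242 = 1.06648732848 DRK
Net change: 1.06648732848 − 1 = 0.06648732848 DRK

0.06649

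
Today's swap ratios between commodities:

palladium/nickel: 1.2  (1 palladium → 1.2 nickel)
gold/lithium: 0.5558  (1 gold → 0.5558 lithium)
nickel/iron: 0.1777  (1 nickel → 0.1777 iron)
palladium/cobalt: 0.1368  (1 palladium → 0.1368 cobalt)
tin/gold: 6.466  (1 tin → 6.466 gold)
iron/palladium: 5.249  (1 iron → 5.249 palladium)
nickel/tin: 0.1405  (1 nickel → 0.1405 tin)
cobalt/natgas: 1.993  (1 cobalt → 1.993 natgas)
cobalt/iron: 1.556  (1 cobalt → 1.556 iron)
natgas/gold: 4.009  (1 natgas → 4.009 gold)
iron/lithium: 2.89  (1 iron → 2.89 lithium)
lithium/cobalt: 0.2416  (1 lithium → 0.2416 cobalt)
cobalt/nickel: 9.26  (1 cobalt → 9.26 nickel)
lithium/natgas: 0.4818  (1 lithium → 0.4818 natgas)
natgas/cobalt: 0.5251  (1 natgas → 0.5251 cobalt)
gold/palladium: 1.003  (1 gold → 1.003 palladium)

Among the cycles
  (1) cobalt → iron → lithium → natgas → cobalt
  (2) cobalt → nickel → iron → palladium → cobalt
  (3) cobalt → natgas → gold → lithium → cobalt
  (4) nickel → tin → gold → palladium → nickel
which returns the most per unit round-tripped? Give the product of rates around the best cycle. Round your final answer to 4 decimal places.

1.1816

(1) 1.556 × 2.89 × 0.4818 × 0.5251 = 1.13767
(2) 9.26 × 0.1777 × 5.249 × 0.1368 = 1.18157
(3) 1.993 × 4.009 × 0.5558 × 0.2416 = 1.07290
(4) 0.1405 × 6.466 × 1.003 × 1.2 = 1.09344
Highest is cycle (2) at 1.1816 (>1, arbitrage).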